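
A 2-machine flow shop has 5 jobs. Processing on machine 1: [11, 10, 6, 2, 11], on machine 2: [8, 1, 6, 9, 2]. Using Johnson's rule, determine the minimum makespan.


Apply Johnson's rule:
  Group 1 (a <= b): [(4, 2, 9), (3, 6, 6)]
  Group 2 (a > b): [(1, 11, 8), (5, 11, 2), (2, 10, 1)]
Optimal job order: [4, 3, 1, 5, 2]
Schedule:
  Job 4: M1 done at 2, M2 done at 11
  Job 3: M1 done at 8, M2 done at 17
  Job 1: M1 done at 19, M2 done at 27
  Job 5: M1 done at 30, M2 done at 32
  Job 2: M1 done at 40, M2 done at 41
Makespan = 41

41


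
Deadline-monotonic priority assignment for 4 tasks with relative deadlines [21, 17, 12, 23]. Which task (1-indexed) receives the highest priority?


Sort tasks by relative deadline (ascending):
  Task 3: deadline = 12
  Task 2: deadline = 17
  Task 1: deadline = 21
  Task 4: deadline = 23
Priority order (highest first): [3, 2, 1, 4]
Highest priority task = 3

3


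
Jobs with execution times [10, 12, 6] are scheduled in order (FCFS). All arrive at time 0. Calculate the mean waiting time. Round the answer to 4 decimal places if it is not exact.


FCFS order (as given): [10, 12, 6]
Waiting times:
  Job 1: wait = 0
  Job 2: wait = 10
  Job 3: wait = 22
Sum of waiting times = 32
Average waiting time = 32/3 = 10.6667

10.6667


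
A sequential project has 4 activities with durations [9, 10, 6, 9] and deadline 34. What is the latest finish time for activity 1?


LF(activity 1) = deadline - sum of successor durations
Successors: activities 2 through 4 with durations [10, 6, 9]
Sum of successor durations = 25
LF = 34 - 25 = 9

9


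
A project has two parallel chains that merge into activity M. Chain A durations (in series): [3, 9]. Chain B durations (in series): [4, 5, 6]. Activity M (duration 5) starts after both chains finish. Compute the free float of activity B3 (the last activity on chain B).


ES(B3) = sum of predecessors on chain B = 9
EF(B3) = ES + duration = 9 + 6 = 15
Successor of B3 is M. ES(M) = max(sum(A), sum(B)) = max(12, 15) = 15
Free float = ES(successor) - EF(current) = 15 - 15 = 0

0


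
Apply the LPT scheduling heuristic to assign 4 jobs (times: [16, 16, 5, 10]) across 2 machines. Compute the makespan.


Sort jobs in decreasing order (LPT): [16, 16, 10, 5]
Assign each job to the least loaded machine:
  Machine 1: jobs [16, 10], load = 26
  Machine 2: jobs [16, 5], load = 21
Makespan = max load = 26

26


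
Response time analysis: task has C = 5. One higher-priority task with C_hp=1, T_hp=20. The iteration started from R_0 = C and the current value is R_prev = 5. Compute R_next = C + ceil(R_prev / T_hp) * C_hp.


R_next = C + ceil(R_prev / T_hp) * C_hp
ceil(5 / 20) = ceil(0.25) = 1
Interference = 1 * 1 = 1
R_next = 5 + 1 = 6

6


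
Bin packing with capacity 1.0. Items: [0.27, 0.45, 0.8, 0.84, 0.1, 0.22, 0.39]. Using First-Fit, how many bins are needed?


Place items sequentially using First-Fit:
  Item 0.27 -> new Bin 1
  Item 0.45 -> Bin 1 (now 0.72)
  Item 0.8 -> new Bin 2
  Item 0.84 -> new Bin 3
  Item 0.1 -> Bin 1 (now 0.82)
  Item 0.22 -> new Bin 4
  Item 0.39 -> Bin 4 (now 0.61)
Total bins used = 4

4


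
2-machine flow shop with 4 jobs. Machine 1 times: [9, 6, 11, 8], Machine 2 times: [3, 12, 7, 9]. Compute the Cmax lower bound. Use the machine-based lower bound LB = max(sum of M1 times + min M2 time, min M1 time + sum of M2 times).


LB1 = sum(M1 times) + min(M2 times) = 34 + 3 = 37
LB2 = min(M1 times) + sum(M2 times) = 6 + 31 = 37
Lower bound = max(LB1, LB2) = max(37, 37) = 37

37


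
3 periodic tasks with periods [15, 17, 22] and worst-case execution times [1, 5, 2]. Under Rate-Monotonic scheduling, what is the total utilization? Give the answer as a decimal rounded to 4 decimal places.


Compute individual utilizations (exact fractions):
  Task 1: C/T = 1/15 (approx. 0.0667)
  Task 2: C/T = 5/17 (approx. 0.2941)
  Task 3: C/T = 2/22 = 1/11 (approx. 0.0909)
Total utilization U = 1/15 + 5/17 + 1/11 = 1267/2805
Rounded to 4 decimal places: U = 0.4517
RM (Liu & Layland) bound for 3 tasks = 0.779763; compare with U = 1267/2805 (approx. 0.451693)
U <= bound, so schedulable by RM sufficient condition.

0.4517


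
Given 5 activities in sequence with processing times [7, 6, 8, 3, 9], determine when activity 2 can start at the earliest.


Activity 2 starts after activities 1 through 1 complete.
Predecessor durations: [7]
ES = 7 = 7

7


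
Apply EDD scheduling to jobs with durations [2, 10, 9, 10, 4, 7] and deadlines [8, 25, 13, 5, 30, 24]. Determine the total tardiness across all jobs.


Sort by due date (EDD order): [(10, 5), (2, 8), (9, 13), (7, 24), (10, 25), (4, 30)]
Compute completion times and tardiness:
  Job 1: p=10, d=5, C=10, tardiness=max(0,10-5)=5
  Job 2: p=2, d=8, C=12, tardiness=max(0,12-8)=4
  Job 3: p=9, d=13, C=21, tardiness=max(0,21-13)=8
  Job 4: p=7, d=24, C=28, tardiness=max(0,28-24)=4
  Job 5: p=10, d=25, C=38, tardiness=max(0,38-25)=13
  Job 6: p=4, d=30, C=42, tardiness=max(0,42-30)=12
Total tardiness = 46

46


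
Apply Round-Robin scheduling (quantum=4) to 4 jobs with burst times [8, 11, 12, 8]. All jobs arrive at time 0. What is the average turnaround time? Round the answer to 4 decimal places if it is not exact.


Time quantum = 4
Execution trace:
  J1 runs 4 units, time = 4
  J2 runs 4 units, time = 8
  J3 runs 4 units, time = 12
  J4 runs 4 units, time = 16
  J1 runs 4 units, time = 20
  J2 runs 4 units, time = 24
  J3 runs 4 units, time = 28
  J4 runs 4 units, time = 32
  J2 runs 3 units, time = 35
  J3 runs 4 units, time = 39
Finish times: [20, 35, 39, 32]
Average turnaround = 126/4 = 31.5

31.5


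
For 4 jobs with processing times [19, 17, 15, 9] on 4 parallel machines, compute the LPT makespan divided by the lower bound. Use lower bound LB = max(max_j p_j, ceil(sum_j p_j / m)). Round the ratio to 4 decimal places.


LPT order: [19, 17, 15, 9]
Machine loads after assignment: [19, 17, 15, 9]
LPT makespan = 19
Lower bound = max(max_job, ceil(total/4)) = max(19, 15) = 19
Ratio = 19 / 19 = 1.0

1.0


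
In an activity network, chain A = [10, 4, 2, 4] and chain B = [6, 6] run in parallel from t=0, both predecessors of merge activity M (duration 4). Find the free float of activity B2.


ES(B2) = sum of predecessors on chain B = 6
EF(B2) = ES + duration = 6 + 6 = 12
Successor of B2 is M. ES(M) = max(sum(A), sum(B)) = max(20, 12) = 20
Free float = ES(successor) - EF(current) = 20 - 12 = 8

8


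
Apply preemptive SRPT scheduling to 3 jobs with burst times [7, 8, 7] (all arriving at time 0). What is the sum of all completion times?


Since all jobs arrive at t=0, SRPT equals SPT ordering.
SPT order: [7, 7, 8]
Completion times:
  Job 1: p=7, C=7
  Job 2: p=7, C=14
  Job 3: p=8, C=22
Total completion time = 7 + 14 + 22 = 43

43


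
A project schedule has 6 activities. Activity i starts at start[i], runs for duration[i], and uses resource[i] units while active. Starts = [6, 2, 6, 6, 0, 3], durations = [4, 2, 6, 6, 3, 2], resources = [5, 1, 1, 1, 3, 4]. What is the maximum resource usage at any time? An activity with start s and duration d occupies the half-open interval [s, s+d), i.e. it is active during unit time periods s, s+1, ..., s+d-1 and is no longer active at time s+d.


Each activity i is active on [start_i, start_i + duration_i).
Compute total resource usage per time slot:
  t=0: active resources = [3], total = 3
  t=1: active resources = [3], total = 3
  t=2: active resources = [1, 3], total = 4
  t=3: active resources = [1, 4], total = 5
  t=4: active resources = [4], total = 4
  t=5: active resources = [], total = 0
  t=6: active resources = [5, 1, 1], total = 7
  t=7: active resources = [5, 1, 1], total = 7
  t=8: active resources = [5, 1, 1], total = 7
  t=9: active resources = [5, 1, 1], total = 7
  t=10: active resources = [1, 1], total = 2
  t=11: active resources = [1, 1], total = 2
Peak resource demand = 7

7


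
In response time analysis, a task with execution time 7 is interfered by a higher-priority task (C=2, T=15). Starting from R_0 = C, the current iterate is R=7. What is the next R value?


R_next = C + ceil(R_prev / T_hp) * C_hp
ceil(7 / 15) = ceil(0.4667) = 1
Interference = 1 * 2 = 2
R_next = 7 + 2 = 9

9


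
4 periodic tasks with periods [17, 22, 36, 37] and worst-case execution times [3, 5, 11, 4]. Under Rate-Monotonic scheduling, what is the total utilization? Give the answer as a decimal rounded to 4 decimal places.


Compute individual utilizations (exact fractions):
  Task 1: C/T = 3/17 (approx. 0.1765)
  Task 2: C/T = 5/22 (approx. 0.2273)
  Task 3: C/T = 11/36 (approx. 0.3056)
  Task 4: C/T = 4/37 (approx. 0.1081)
Total utilization U = 3/17 + 5/22 + 11/36 + 4/37 = 203603/249084
Rounded to 4 decimal places: U = 0.8174
RM (Liu & Layland) bound for 4 tasks = 0.756828; compare with U = 203603/249084 (approx. 0.817407)
bound < U <= 1, so the RM sufficient condition is not met (inconclusive; an exact test such as response-time analysis is needed).

0.8174


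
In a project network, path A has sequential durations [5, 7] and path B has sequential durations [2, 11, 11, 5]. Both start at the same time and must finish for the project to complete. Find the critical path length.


Path A total = 5 + 7 = 12
Path B total = 2 + 11 + 11 + 5 = 29
Critical path = longest path = max(12, 29) = 29

29


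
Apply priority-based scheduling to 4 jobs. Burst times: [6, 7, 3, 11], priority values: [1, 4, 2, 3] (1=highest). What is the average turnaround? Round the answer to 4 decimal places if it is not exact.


Sort by priority (ascending = highest first):
Order: [(1, 6), (2, 3), (3, 11), (4, 7)]
Completion times:
  Priority 1, burst=6, C=6
  Priority 2, burst=3, C=9
  Priority 3, burst=11, C=20
  Priority 4, burst=7, C=27
Average turnaround = 62/4 = 15.5

15.5


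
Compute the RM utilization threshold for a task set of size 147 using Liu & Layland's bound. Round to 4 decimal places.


Compute 2^(1/147) = 1.0047264214
Subtract 1: 1.0047264214 - 1 = 0.0047264214
Multiply by n: 147 * 0.0047264214 = 0.6947839458
Round to 4 dp: 0.6948

0.6948


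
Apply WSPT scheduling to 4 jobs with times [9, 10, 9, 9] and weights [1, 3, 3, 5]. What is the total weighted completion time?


Compute p/w ratios and sort ascending (WSPT): [(9, 5), (9, 3), (10, 3), (9, 1)]
Compute weighted completion times:
  Job (p=9,w=5): C=9, w*C=5*9=45
  Job (p=9,w=3): C=18, w*C=3*18=54
  Job (p=10,w=3): C=28, w*C=3*28=84
  Job (p=9,w=1): C=37, w*C=1*37=37
Total weighted completion time = 220

220


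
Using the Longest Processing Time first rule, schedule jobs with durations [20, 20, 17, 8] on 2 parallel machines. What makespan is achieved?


Sort jobs in decreasing order (LPT): [20, 20, 17, 8]
Assign each job to the least loaded machine:
  Machine 1: jobs [20, 17], load = 37
  Machine 2: jobs [20, 8], load = 28
Makespan = max load = 37

37


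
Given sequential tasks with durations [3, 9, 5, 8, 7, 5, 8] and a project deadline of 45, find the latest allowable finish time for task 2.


LF(activity 2) = deadline - sum of successor durations
Successors: activities 3 through 7 with durations [5, 8, 7, 5, 8]
Sum of successor durations = 33
LF = 45 - 33 = 12

12


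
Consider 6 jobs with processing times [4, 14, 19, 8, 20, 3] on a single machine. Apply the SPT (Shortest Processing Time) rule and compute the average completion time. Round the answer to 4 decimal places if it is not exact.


Sort jobs by processing time (SPT order): [3, 4, 8, 14, 19, 20]
Compute completion times sequentially:
  Job 1: processing = 3, completes at 3
  Job 2: processing = 4, completes at 7
  Job 3: processing = 8, completes at 15
  Job 4: processing = 14, completes at 29
  Job 5: processing = 19, completes at 48
  Job 6: processing = 20, completes at 68
Sum of completion times = 170
Average completion time = 170/6 = 28.3333

28.3333


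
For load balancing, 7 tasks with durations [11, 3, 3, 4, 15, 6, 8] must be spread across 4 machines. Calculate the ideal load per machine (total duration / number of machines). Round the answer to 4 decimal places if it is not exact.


Total processing time = 11 + 3 + 3 + 4 + 15 + 6 + 8 = 50
Number of machines = 4
Ideal balanced load = 50 / 4 = 12.5

12.5


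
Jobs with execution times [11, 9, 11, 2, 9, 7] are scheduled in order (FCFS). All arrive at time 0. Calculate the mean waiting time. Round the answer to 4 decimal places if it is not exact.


FCFS order (as given): [11, 9, 11, 2, 9, 7]
Waiting times:
  Job 1: wait = 0
  Job 2: wait = 11
  Job 3: wait = 20
  Job 4: wait = 31
  Job 5: wait = 33
  Job 6: wait = 42
Sum of waiting times = 137
Average waiting time = 137/6 = 22.8333

22.8333


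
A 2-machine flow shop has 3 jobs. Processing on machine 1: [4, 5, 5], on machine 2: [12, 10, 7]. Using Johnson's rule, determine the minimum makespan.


Apply Johnson's rule:
  Group 1 (a <= b): [(1, 4, 12), (2, 5, 10), (3, 5, 7)]
  Group 2 (a > b): []
Optimal job order: [1, 2, 3]
Schedule:
  Job 1: M1 done at 4, M2 done at 16
  Job 2: M1 done at 9, M2 done at 26
  Job 3: M1 done at 14, M2 done at 33
Makespan = 33

33


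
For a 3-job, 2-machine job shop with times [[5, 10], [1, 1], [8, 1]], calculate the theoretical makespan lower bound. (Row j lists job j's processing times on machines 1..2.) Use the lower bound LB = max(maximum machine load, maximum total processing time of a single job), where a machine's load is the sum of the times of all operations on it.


Machine loads:
  Machine 1: 5 + 1 + 8 = 14
  Machine 2: 10 + 1 + 1 = 12
Max machine load = 14
Job totals:
  Job 1: 15
  Job 2: 2
  Job 3: 9
Max job total = 15
Lower bound = max(14, 15) = 15

15


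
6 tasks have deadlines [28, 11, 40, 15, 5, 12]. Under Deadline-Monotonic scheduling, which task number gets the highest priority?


Sort tasks by relative deadline (ascending):
  Task 5: deadline = 5
  Task 2: deadline = 11
  Task 6: deadline = 12
  Task 4: deadline = 15
  Task 1: deadline = 28
  Task 3: deadline = 40
Priority order (highest first): [5, 2, 6, 4, 1, 3]
Highest priority task = 5

5


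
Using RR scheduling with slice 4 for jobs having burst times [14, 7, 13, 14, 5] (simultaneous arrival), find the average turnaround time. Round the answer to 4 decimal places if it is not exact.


Time quantum = 4
Execution trace:
  J1 runs 4 units, time = 4
  J2 runs 4 units, time = 8
  J3 runs 4 units, time = 12
  J4 runs 4 units, time = 16
  J5 runs 4 units, time = 20
  J1 runs 4 units, time = 24
  J2 runs 3 units, time = 27
  J3 runs 4 units, time = 31
  J4 runs 4 units, time = 35
  J5 runs 1 units, time = 36
  J1 runs 4 units, time = 40
  J3 runs 4 units, time = 44
  J4 runs 4 units, time = 48
  J1 runs 2 units, time = 50
  J3 runs 1 units, time = 51
  J4 runs 2 units, time = 53
Finish times: [50, 27, 51, 53, 36]
Average turnaround = 217/5 = 43.4

43.4


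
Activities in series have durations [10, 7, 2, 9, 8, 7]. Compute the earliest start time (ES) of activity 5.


Activity 5 starts after activities 1 through 4 complete.
Predecessor durations: [10, 7, 2, 9]
ES = 10 + 7 + 2 + 9 = 28

28


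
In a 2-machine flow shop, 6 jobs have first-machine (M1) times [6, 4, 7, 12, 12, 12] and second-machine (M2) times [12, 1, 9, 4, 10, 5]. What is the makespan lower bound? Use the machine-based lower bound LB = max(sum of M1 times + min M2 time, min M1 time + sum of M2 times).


LB1 = sum(M1 times) + min(M2 times) = 53 + 1 = 54
LB2 = min(M1 times) + sum(M2 times) = 4 + 41 = 45
Lower bound = max(LB1, LB2) = max(54, 45) = 54

54


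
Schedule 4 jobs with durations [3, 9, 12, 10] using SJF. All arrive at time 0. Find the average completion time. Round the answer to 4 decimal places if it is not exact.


SJF order (ascending): [3, 9, 10, 12]
Completion times:
  Job 1: burst=3, C=3
  Job 2: burst=9, C=12
  Job 3: burst=10, C=22
  Job 4: burst=12, C=34
Average completion = 71/4 = 17.75

17.75


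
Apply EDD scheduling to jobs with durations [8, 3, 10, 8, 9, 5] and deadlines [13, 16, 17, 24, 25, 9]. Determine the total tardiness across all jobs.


Sort by due date (EDD order): [(5, 9), (8, 13), (3, 16), (10, 17), (8, 24), (9, 25)]
Compute completion times and tardiness:
  Job 1: p=5, d=9, C=5, tardiness=max(0,5-9)=0
  Job 2: p=8, d=13, C=13, tardiness=max(0,13-13)=0
  Job 3: p=3, d=16, C=16, tardiness=max(0,16-16)=0
  Job 4: p=10, d=17, C=26, tardiness=max(0,26-17)=9
  Job 5: p=8, d=24, C=34, tardiness=max(0,34-24)=10
  Job 6: p=9, d=25, C=43, tardiness=max(0,43-25)=18
Total tardiness = 37

37


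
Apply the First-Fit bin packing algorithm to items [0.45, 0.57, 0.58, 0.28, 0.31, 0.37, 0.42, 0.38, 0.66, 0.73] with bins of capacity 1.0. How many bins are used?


Place items sequentially using First-Fit:
  Item 0.45 -> new Bin 1
  Item 0.57 -> new Bin 2
  Item 0.58 -> new Bin 3
  Item 0.28 -> Bin 1 (now 0.73)
  Item 0.31 -> Bin 2 (now 0.88)
  Item 0.37 -> Bin 3 (now 0.95)
  Item 0.42 -> new Bin 4
  Item 0.38 -> Bin 4 (now 0.8)
  Item 0.66 -> new Bin 5
  Item 0.73 -> new Bin 6
Total bins used = 6

6


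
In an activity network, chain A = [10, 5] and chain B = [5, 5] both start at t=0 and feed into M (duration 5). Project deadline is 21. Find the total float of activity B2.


Forward pass: ES(B2) = sum of predecessors on chain B = 5
EF = ES + duration = 5 + 5 = 10
Backward pass: LF(M) = deadline = 21; LS(M) = 21 - 5 = 16
LF(B2) = LS(M) - sum(successors on chain B) = 16 - 0 = 16
LS = LF - duration = 16 - 5 = 11
Total float = LS - ES = 11 - 5 = 6

6


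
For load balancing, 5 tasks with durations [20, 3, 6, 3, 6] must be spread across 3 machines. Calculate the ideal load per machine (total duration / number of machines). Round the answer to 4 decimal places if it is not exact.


Total processing time = 20 + 3 + 6 + 3 + 6 = 38
Number of machines = 3
Ideal balanced load = 38 / 3 = 12.6667

12.6667


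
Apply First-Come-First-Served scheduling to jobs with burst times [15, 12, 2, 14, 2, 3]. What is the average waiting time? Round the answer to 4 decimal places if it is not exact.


FCFS order (as given): [15, 12, 2, 14, 2, 3]
Waiting times:
  Job 1: wait = 0
  Job 2: wait = 15
  Job 3: wait = 27
  Job 4: wait = 29
  Job 5: wait = 43
  Job 6: wait = 45
Sum of waiting times = 159
Average waiting time = 159/6 = 26.5

26.5


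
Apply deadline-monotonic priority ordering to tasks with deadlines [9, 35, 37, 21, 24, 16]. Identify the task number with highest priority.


Sort tasks by relative deadline (ascending):
  Task 1: deadline = 9
  Task 6: deadline = 16
  Task 4: deadline = 21
  Task 5: deadline = 24
  Task 2: deadline = 35
  Task 3: deadline = 37
Priority order (highest first): [1, 6, 4, 5, 2, 3]
Highest priority task = 1

1


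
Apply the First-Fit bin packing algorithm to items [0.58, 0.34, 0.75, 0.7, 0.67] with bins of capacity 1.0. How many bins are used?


Place items sequentially using First-Fit:
  Item 0.58 -> new Bin 1
  Item 0.34 -> Bin 1 (now 0.92)
  Item 0.75 -> new Bin 2
  Item 0.7 -> new Bin 3
  Item 0.67 -> new Bin 4
Total bins used = 4

4


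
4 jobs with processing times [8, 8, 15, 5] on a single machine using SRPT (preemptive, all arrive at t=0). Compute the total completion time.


Since all jobs arrive at t=0, SRPT equals SPT ordering.
SPT order: [5, 8, 8, 15]
Completion times:
  Job 1: p=5, C=5
  Job 2: p=8, C=13
  Job 3: p=8, C=21
  Job 4: p=15, C=36
Total completion time = 5 + 13 + 21 + 36 = 75

75


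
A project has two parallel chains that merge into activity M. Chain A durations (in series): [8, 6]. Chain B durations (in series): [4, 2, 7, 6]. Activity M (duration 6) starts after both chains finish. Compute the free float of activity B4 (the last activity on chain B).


ES(B4) = sum of predecessors on chain B = 13
EF(B4) = ES + duration = 13 + 6 = 19
Successor of B4 is M. ES(M) = max(sum(A), sum(B)) = max(14, 19) = 19
Free float = ES(successor) - EF(current) = 19 - 19 = 0

0


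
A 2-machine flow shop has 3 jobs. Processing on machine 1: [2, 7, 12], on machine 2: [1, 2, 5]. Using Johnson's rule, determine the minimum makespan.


Apply Johnson's rule:
  Group 1 (a <= b): []
  Group 2 (a > b): [(3, 12, 5), (2, 7, 2), (1, 2, 1)]
Optimal job order: [3, 2, 1]
Schedule:
  Job 3: M1 done at 12, M2 done at 17
  Job 2: M1 done at 19, M2 done at 21
  Job 1: M1 done at 21, M2 done at 22
Makespan = 22

22


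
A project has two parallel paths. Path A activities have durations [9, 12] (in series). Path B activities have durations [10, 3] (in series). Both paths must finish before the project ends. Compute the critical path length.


Path A total = 9 + 12 = 21
Path B total = 10 + 3 = 13
Critical path = longest path = max(21, 13) = 21

21


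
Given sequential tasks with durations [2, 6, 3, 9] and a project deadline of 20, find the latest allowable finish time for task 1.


LF(activity 1) = deadline - sum of successor durations
Successors: activities 2 through 4 with durations [6, 3, 9]
Sum of successor durations = 18
LF = 20 - 18 = 2

2


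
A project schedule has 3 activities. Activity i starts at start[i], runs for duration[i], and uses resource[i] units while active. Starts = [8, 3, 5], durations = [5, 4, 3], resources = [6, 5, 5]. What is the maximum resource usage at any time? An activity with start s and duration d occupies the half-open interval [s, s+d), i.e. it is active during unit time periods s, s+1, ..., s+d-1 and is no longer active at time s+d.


Each activity i is active on [start_i, start_i + duration_i).
Compute total resource usage per time slot:
  t=0: active resources = [], total = 0
  t=1: active resources = [], total = 0
  t=2: active resources = [], total = 0
  t=3: active resources = [5], total = 5
  t=4: active resources = [5], total = 5
  t=5: active resources = [5, 5], total = 10
  t=6: active resources = [5, 5], total = 10
  t=7: active resources = [5], total = 5
  t=8: active resources = [6], total = 6
  t=9: active resources = [6], total = 6
  t=10: active resources = [6], total = 6
  t=11: active resources = [6], total = 6
  t=12: active resources = [6], total = 6
Peak resource demand = 10

10


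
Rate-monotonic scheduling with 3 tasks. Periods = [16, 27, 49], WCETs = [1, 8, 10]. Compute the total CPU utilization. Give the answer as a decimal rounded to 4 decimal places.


Compute individual utilizations (exact fractions):
  Task 1: C/T = 1/16 (approx. 0.0625)
  Task 2: C/T = 8/27 (approx. 0.2963)
  Task 3: C/T = 10/49 (approx. 0.2041)
Total utilization U = 1/16 + 8/27 + 10/49 = 11915/21168
Rounded to 4 decimal places: U = 0.5629
RM (Liu & Layland) bound for 3 tasks = 0.779763; compare with U = 11915/21168 (approx. 0.562878)
U <= bound, so schedulable by RM sufficient condition.

0.5629


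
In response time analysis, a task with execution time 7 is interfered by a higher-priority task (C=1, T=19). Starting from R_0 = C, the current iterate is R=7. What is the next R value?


R_next = C + ceil(R_prev / T_hp) * C_hp
ceil(7 / 19) = ceil(0.3684) = 1
Interference = 1 * 1 = 1
R_next = 7 + 1 = 8

8


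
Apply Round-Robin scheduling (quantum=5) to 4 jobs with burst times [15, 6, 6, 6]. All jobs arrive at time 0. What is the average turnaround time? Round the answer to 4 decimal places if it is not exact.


Time quantum = 5
Execution trace:
  J1 runs 5 units, time = 5
  J2 runs 5 units, time = 10
  J3 runs 5 units, time = 15
  J4 runs 5 units, time = 20
  J1 runs 5 units, time = 25
  J2 runs 1 units, time = 26
  J3 runs 1 units, time = 27
  J4 runs 1 units, time = 28
  J1 runs 5 units, time = 33
Finish times: [33, 26, 27, 28]
Average turnaround = 114/4 = 28.5

28.5


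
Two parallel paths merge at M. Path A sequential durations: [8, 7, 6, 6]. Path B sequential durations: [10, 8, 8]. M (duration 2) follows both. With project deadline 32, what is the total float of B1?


Forward pass: ES(B1) = sum of predecessors on chain B = 0
EF = ES + duration = 0 + 10 = 10
Backward pass: LF(M) = deadline = 32; LS(M) = 32 - 2 = 30
LF(B1) = LS(M) - sum(successors on chain B) = 30 - 16 = 14
LS = LF - duration = 14 - 10 = 4
Total float = LS - ES = 4 - 0 = 4

4


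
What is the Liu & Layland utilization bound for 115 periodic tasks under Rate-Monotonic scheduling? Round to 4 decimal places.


Compute 2^(1/115) = 1.0060455679
Subtract 1: 1.0060455679 - 1 = 0.0060455679
Multiply by n: 115 * 0.0060455679 = 0.6952403085
Round to 4 dp: 0.6952

0.6952


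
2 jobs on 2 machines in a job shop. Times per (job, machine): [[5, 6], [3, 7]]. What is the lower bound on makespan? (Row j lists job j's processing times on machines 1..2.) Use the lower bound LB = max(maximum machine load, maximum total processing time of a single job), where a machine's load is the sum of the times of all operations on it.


Machine loads:
  Machine 1: 5 + 3 = 8
  Machine 2: 6 + 7 = 13
Max machine load = 13
Job totals:
  Job 1: 11
  Job 2: 10
Max job total = 11
Lower bound = max(13, 11) = 13

13


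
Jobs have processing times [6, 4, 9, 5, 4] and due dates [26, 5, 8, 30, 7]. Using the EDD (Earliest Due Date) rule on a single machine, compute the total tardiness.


Sort by due date (EDD order): [(4, 5), (4, 7), (9, 8), (6, 26), (5, 30)]
Compute completion times and tardiness:
  Job 1: p=4, d=5, C=4, tardiness=max(0,4-5)=0
  Job 2: p=4, d=7, C=8, tardiness=max(0,8-7)=1
  Job 3: p=9, d=8, C=17, tardiness=max(0,17-8)=9
  Job 4: p=6, d=26, C=23, tardiness=max(0,23-26)=0
  Job 5: p=5, d=30, C=28, tardiness=max(0,28-30)=0
Total tardiness = 10

10


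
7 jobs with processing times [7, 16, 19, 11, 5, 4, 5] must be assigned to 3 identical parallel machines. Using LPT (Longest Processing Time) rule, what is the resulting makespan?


Sort jobs in decreasing order (LPT): [19, 16, 11, 7, 5, 5, 4]
Assign each job to the least loaded machine:
  Machine 1: jobs [19, 4], load = 23
  Machine 2: jobs [16, 5], load = 21
  Machine 3: jobs [11, 7, 5], load = 23
Makespan = max load = 23

23


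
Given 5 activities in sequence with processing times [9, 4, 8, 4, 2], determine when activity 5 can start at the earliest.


Activity 5 starts after activities 1 through 4 complete.
Predecessor durations: [9, 4, 8, 4]
ES = 9 + 4 + 8 + 4 = 25

25


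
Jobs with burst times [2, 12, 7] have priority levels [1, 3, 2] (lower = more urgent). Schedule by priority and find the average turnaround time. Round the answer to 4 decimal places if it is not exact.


Sort by priority (ascending = highest first):
Order: [(1, 2), (2, 7), (3, 12)]
Completion times:
  Priority 1, burst=2, C=2
  Priority 2, burst=7, C=9
  Priority 3, burst=12, C=21
Average turnaround = 32/3 = 10.6667

10.6667


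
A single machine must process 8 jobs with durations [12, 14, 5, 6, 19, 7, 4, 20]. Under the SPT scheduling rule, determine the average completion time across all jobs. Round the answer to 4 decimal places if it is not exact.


Sort jobs by processing time (SPT order): [4, 5, 6, 7, 12, 14, 19, 20]
Compute completion times sequentially:
  Job 1: processing = 4, completes at 4
  Job 2: processing = 5, completes at 9
  Job 3: processing = 6, completes at 15
  Job 4: processing = 7, completes at 22
  Job 5: processing = 12, completes at 34
  Job 6: processing = 14, completes at 48
  Job 7: processing = 19, completes at 67
  Job 8: processing = 20, completes at 87
Sum of completion times = 286
Average completion time = 286/8 = 35.75

35.75


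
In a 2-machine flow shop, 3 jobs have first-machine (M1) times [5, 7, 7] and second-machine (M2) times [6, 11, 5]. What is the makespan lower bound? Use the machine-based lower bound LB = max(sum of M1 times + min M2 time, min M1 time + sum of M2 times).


LB1 = sum(M1 times) + min(M2 times) = 19 + 5 = 24
LB2 = min(M1 times) + sum(M2 times) = 5 + 22 = 27
Lower bound = max(LB1, LB2) = max(24, 27) = 27

27


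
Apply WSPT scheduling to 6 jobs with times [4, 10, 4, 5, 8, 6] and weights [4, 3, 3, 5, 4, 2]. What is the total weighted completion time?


Compute p/w ratios and sort ascending (WSPT): [(4, 4), (5, 5), (4, 3), (8, 4), (6, 2), (10, 3)]
Compute weighted completion times:
  Job (p=4,w=4): C=4, w*C=4*4=16
  Job (p=5,w=5): C=9, w*C=5*9=45
  Job (p=4,w=3): C=13, w*C=3*13=39
  Job (p=8,w=4): C=21, w*C=4*21=84
  Job (p=6,w=2): C=27, w*C=2*27=54
  Job (p=10,w=3): C=37, w*C=3*37=111
Total weighted completion time = 349

349


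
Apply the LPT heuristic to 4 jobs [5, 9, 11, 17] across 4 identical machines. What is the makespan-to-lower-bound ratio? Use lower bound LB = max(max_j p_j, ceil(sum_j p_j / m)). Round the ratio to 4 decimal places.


LPT order: [17, 11, 9, 5]
Machine loads after assignment: [17, 11, 9, 5]
LPT makespan = 17
Lower bound = max(max_job, ceil(total/4)) = max(17, 11) = 17
Ratio = 17 / 17 = 1.0

1.0


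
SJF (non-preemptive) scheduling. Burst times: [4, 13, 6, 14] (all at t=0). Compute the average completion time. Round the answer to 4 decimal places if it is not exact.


SJF order (ascending): [4, 6, 13, 14]
Completion times:
  Job 1: burst=4, C=4
  Job 2: burst=6, C=10
  Job 3: burst=13, C=23
  Job 4: burst=14, C=37
Average completion = 74/4 = 18.5

18.5


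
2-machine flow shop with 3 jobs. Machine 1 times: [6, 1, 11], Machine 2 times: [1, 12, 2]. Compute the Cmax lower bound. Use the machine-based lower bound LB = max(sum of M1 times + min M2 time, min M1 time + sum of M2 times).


LB1 = sum(M1 times) + min(M2 times) = 18 + 1 = 19
LB2 = min(M1 times) + sum(M2 times) = 1 + 15 = 16
Lower bound = max(LB1, LB2) = max(19, 16) = 19

19


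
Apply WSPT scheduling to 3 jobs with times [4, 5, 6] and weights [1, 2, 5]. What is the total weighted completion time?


Compute p/w ratios and sort ascending (WSPT): [(6, 5), (5, 2), (4, 1)]
Compute weighted completion times:
  Job (p=6,w=5): C=6, w*C=5*6=30
  Job (p=5,w=2): C=11, w*C=2*11=22
  Job (p=4,w=1): C=15, w*C=1*15=15
Total weighted completion time = 67

67


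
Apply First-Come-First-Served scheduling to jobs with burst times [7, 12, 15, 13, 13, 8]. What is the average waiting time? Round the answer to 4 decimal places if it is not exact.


FCFS order (as given): [7, 12, 15, 13, 13, 8]
Waiting times:
  Job 1: wait = 0
  Job 2: wait = 7
  Job 3: wait = 19
  Job 4: wait = 34
  Job 5: wait = 47
  Job 6: wait = 60
Sum of waiting times = 167
Average waiting time = 167/6 = 27.8333

27.8333


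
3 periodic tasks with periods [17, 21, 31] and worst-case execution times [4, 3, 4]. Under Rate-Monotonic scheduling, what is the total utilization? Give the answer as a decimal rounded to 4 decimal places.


Compute individual utilizations (exact fractions):
  Task 1: C/T = 4/17 (approx. 0.2353)
  Task 2: C/T = 3/21 = 1/7 (approx. 0.1429)
  Task 3: C/T = 4/31 (approx. 0.129)
Total utilization U = 4/17 + 1/7 + 4/31 = 1871/3689
Rounded to 4 decimal places: U = 0.5072
RM (Liu & Layland) bound for 3 tasks = 0.779763; compare with U = 1871/3689 (approx. 0.507184)
U <= bound, so schedulable by RM sufficient condition.

0.5072


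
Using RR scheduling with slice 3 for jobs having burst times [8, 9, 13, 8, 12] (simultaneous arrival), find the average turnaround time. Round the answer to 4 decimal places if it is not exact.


Time quantum = 3
Execution trace:
  J1 runs 3 units, time = 3
  J2 runs 3 units, time = 6
  J3 runs 3 units, time = 9
  J4 runs 3 units, time = 12
  J5 runs 3 units, time = 15
  J1 runs 3 units, time = 18
  J2 runs 3 units, time = 21
  J3 runs 3 units, time = 24
  J4 runs 3 units, time = 27
  J5 runs 3 units, time = 30
  J1 runs 2 units, time = 32
  J2 runs 3 units, time = 35
  J3 runs 3 units, time = 38
  J4 runs 2 units, time = 40
  J5 runs 3 units, time = 43
  J3 runs 3 units, time = 46
  J5 runs 3 units, time = 49
  J3 runs 1 units, time = 50
Finish times: [32, 35, 50, 40, 49]
Average turnaround = 206/5 = 41.2

41.2


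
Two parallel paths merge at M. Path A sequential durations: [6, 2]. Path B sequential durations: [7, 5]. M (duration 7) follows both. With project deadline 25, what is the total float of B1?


Forward pass: ES(B1) = sum of predecessors on chain B = 0
EF = ES + duration = 0 + 7 = 7
Backward pass: LF(M) = deadline = 25; LS(M) = 25 - 7 = 18
LF(B1) = LS(M) - sum(successors on chain B) = 18 - 5 = 13
LS = LF - duration = 13 - 7 = 6
Total float = LS - ES = 6 - 0 = 6

6


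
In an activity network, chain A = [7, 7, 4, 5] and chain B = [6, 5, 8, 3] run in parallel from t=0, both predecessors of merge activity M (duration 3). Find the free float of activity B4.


ES(B4) = sum of predecessors on chain B = 19
EF(B4) = ES + duration = 19 + 3 = 22
Successor of B4 is M. ES(M) = max(sum(A), sum(B)) = max(23, 22) = 23
Free float = ES(successor) - EF(current) = 23 - 22 = 1

1


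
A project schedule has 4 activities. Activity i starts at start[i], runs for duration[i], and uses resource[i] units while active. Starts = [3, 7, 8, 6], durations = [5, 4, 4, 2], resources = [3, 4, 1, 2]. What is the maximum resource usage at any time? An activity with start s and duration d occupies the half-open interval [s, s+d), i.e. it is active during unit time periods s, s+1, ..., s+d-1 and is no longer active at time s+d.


Each activity i is active on [start_i, start_i + duration_i).
Compute total resource usage per time slot:
  t=0: active resources = [], total = 0
  t=1: active resources = [], total = 0
  t=2: active resources = [], total = 0
  t=3: active resources = [3], total = 3
  t=4: active resources = [3], total = 3
  t=5: active resources = [3], total = 3
  t=6: active resources = [3, 2], total = 5
  t=7: active resources = [3, 4, 2], total = 9
  t=8: active resources = [4, 1], total = 5
  t=9: active resources = [4, 1], total = 5
  t=10: active resources = [4, 1], total = 5
  t=11: active resources = [1], total = 1
Peak resource demand = 9

9


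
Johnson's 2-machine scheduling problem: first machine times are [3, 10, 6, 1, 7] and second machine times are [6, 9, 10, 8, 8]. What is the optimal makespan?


Apply Johnson's rule:
  Group 1 (a <= b): [(4, 1, 8), (1, 3, 6), (3, 6, 10), (5, 7, 8)]
  Group 2 (a > b): [(2, 10, 9)]
Optimal job order: [4, 1, 3, 5, 2]
Schedule:
  Job 4: M1 done at 1, M2 done at 9
  Job 1: M1 done at 4, M2 done at 15
  Job 3: M1 done at 10, M2 done at 25
  Job 5: M1 done at 17, M2 done at 33
  Job 2: M1 done at 27, M2 done at 42
Makespan = 42

42


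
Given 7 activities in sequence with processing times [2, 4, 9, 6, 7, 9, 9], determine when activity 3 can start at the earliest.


Activity 3 starts after activities 1 through 2 complete.
Predecessor durations: [2, 4]
ES = 2 + 4 = 6

6


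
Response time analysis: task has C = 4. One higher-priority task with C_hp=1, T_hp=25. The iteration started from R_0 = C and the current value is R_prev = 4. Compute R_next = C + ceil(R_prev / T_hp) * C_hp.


R_next = C + ceil(R_prev / T_hp) * C_hp
ceil(4 / 25) = ceil(0.16) = 1
Interference = 1 * 1 = 1
R_next = 4 + 1 = 5

5


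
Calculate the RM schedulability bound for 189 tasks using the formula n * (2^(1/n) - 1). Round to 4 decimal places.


Compute 2^(1/189) = 1.0036741787
Subtract 1: 1.0036741787 - 1 = 0.0036741787
Multiply by n: 189 * 0.0036741787 = 0.6944197743
Round to 4 dp: 0.6944

0.6944


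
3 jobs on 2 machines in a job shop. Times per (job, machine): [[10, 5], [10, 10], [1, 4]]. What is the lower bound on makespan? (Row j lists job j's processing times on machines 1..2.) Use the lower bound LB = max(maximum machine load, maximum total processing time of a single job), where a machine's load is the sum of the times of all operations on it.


Machine loads:
  Machine 1: 10 + 10 + 1 = 21
  Machine 2: 5 + 10 + 4 = 19
Max machine load = 21
Job totals:
  Job 1: 15
  Job 2: 20
  Job 3: 5
Max job total = 20
Lower bound = max(21, 20) = 21

21


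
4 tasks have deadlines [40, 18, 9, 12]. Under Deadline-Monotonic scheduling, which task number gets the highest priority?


Sort tasks by relative deadline (ascending):
  Task 3: deadline = 9
  Task 4: deadline = 12
  Task 2: deadline = 18
  Task 1: deadline = 40
Priority order (highest first): [3, 4, 2, 1]
Highest priority task = 3

3


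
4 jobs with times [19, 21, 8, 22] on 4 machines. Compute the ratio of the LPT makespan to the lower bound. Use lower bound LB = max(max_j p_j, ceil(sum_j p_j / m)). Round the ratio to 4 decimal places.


LPT order: [22, 21, 19, 8]
Machine loads after assignment: [22, 21, 19, 8]
LPT makespan = 22
Lower bound = max(max_job, ceil(total/4)) = max(22, 18) = 22
Ratio = 22 / 22 = 1.0

1.0


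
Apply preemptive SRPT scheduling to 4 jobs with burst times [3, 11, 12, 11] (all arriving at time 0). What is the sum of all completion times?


Since all jobs arrive at t=0, SRPT equals SPT ordering.
SPT order: [3, 11, 11, 12]
Completion times:
  Job 1: p=3, C=3
  Job 2: p=11, C=14
  Job 3: p=11, C=25
  Job 4: p=12, C=37
Total completion time = 3 + 14 + 25 + 37 = 79

79


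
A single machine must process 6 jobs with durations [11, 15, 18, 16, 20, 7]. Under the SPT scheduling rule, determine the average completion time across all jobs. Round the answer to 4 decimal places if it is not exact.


Sort jobs by processing time (SPT order): [7, 11, 15, 16, 18, 20]
Compute completion times sequentially:
  Job 1: processing = 7, completes at 7
  Job 2: processing = 11, completes at 18
  Job 3: processing = 15, completes at 33
  Job 4: processing = 16, completes at 49
  Job 5: processing = 18, completes at 67
  Job 6: processing = 20, completes at 87
Sum of completion times = 261
Average completion time = 261/6 = 43.5

43.5


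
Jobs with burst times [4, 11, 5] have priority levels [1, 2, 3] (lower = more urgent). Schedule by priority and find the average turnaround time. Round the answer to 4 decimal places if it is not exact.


Sort by priority (ascending = highest first):
Order: [(1, 4), (2, 11), (3, 5)]
Completion times:
  Priority 1, burst=4, C=4
  Priority 2, burst=11, C=15
  Priority 3, burst=5, C=20
Average turnaround = 39/3 = 13.0

13.0


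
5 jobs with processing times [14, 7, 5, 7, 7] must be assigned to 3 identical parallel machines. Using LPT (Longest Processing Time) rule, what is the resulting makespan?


Sort jobs in decreasing order (LPT): [14, 7, 7, 7, 5]
Assign each job to the least loaded machine:
  Machine 1: jobs [14], load = 14
  Machine 2: jobs [7, 7], load = 14
  Machine 3: jobs [7, 5], load = 12
Makespan = max load = 14

14


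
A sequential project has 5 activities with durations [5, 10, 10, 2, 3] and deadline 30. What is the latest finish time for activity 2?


LF(activity 2) = deadline - sum of successor durations
Successors: activities 3 through 5 with durations [10, 2, 3]
Sum of successor durations = 15
LF = 30 - 15 = 15

15


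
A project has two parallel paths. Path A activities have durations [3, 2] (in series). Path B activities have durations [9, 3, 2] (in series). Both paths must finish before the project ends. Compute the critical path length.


Path A total = 3 + 2 = 5
Path B total = 9 + 3 + 2 = 14
Critical path = longest path = max(5, 14) = 14

14


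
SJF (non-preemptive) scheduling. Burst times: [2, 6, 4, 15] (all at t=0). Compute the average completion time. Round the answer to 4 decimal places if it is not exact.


SJF order (ascending): [2, 4, 6, 15]
Completion times:
  Job 1: burst=2, C=2
  Job 2: burst=4, C=6
  Job 3: burst=6, C=12
  Job 4: burst=15, C=27
Average completion = 47/4 = 11.75

11.75


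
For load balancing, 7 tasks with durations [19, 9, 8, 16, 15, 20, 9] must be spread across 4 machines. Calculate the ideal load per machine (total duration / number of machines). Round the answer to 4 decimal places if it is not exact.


Total processing time = 19 + 9 + 8 + 16 + 15 + 20 + 9 = 96
Number of machines = 4
Ideal balanced load = 96 / 4 = 24.0

24.0


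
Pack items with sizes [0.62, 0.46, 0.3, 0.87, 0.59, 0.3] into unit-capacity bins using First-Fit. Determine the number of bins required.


Place items sequentially using First-Fit:
  Item 0.62 -> new Bin 1
  Item 0.46 -> new Bin 2
  Item 0.3 -> Bin 1 (now 0.92)
  Item 0.87 -> new Bin 3
  Item 0.59 -> new Bin 4
  Item 0.3 -> Bin 2 (now 0.76)
Total bins used = 4

4


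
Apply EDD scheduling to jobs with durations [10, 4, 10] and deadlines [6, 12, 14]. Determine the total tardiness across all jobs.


Sort by due date (EDD order): [(10, 6), (4, 12), (10, 14)]
Compute completion times and tardiness:
  Job 1: p=10, d=6, C=10, tardiness=max(0,10-6)=4
  Job 2: p=4, d=12, C=14, tardiness=max(0,14-12)=2
  Job 3: p=10, d=14, C=24, tardiness=max(0,24-14)=10
Total tardiness = 16

16
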